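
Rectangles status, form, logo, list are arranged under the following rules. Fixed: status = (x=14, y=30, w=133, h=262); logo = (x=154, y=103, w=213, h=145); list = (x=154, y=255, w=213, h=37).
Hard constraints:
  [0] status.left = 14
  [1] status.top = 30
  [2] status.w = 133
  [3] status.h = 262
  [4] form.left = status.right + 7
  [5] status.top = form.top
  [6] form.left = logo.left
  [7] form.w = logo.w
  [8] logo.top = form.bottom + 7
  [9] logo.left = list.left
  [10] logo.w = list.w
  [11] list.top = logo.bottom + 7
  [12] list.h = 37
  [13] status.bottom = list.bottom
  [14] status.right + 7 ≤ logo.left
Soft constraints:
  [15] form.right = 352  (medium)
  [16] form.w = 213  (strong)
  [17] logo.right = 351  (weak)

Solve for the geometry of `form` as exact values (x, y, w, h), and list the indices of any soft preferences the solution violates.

form = (x=154, y=30, w=213, h=66)
violated soft preferences: 15, 17

1. form.x = 154  [form.left = status.right + 7]
2. form.y = 30  [status.top = form.top]
3. form.w = 213  [form.w = logo.w]
4. form.h = 66  [logo.top = form.bottom + 7]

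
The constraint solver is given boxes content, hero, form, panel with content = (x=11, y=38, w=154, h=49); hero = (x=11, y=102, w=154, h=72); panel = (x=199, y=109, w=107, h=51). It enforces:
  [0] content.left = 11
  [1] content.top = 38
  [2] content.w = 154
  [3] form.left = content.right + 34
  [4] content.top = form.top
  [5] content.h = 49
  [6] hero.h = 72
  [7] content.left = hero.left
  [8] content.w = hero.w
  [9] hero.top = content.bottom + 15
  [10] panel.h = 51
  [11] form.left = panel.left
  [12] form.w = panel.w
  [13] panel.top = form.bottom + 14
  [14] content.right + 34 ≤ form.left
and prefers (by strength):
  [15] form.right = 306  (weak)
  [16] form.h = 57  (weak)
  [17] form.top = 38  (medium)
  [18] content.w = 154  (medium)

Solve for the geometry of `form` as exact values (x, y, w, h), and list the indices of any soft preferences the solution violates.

1. form.x = 199  [form.left = content.right + 34]
2. form.y = 38  [content.top = form.top]
3. form.w = 107  [form.w = panel.w]
4. form.h = 57  [panel.top = form.bottom + 14]

form = (x=199, y=38, w=107, h=57)
violated soft preferences: none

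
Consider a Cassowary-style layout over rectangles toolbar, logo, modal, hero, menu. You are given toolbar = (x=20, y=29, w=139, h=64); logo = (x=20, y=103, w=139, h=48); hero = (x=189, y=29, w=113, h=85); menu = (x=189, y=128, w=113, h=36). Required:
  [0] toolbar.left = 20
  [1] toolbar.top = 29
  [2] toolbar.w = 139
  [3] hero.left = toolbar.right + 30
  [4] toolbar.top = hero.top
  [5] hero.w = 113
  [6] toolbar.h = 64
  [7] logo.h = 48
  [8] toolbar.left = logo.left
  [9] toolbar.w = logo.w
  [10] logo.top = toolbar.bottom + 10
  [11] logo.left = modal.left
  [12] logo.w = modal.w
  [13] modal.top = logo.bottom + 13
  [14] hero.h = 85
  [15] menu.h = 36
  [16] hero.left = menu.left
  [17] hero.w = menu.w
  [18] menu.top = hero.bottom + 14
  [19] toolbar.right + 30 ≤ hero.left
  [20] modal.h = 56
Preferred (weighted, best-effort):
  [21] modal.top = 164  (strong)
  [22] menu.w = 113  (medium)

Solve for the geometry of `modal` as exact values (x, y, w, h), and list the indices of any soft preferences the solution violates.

modal = (x=20, y=164, w=139, h=56)
violated soft preferences: none

1. modal.x = 20  [logo.left = modal.left]
2. modal.w = 139  [logo.w = modal.w]
3. modal.y = 164  [modal.top = logo.bottom + 13]
4. modal.h = 56  [modal.h = 56]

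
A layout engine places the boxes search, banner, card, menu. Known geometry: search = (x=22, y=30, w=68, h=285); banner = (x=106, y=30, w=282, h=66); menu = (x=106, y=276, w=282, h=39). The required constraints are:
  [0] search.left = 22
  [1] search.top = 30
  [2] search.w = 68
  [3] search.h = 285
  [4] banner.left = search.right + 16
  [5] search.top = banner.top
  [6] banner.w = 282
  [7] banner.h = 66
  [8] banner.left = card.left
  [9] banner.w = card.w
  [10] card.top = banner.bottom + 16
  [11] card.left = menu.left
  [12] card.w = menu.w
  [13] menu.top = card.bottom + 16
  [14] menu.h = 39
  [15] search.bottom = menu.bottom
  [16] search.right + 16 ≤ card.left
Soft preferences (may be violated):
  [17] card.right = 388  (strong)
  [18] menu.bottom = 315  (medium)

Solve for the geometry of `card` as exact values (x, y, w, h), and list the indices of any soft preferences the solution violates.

card = (x=106, y=112, w=282, h=148)
violated soft preferences: none

1. card.x = 106  [banner.left = card.left]
2. card.w = 282  [banner.w = card.w]
3. card.y = 112  [card.top = banner.bottom + 16]
4. card.h = 148  [menu.top = card.bottom + 16]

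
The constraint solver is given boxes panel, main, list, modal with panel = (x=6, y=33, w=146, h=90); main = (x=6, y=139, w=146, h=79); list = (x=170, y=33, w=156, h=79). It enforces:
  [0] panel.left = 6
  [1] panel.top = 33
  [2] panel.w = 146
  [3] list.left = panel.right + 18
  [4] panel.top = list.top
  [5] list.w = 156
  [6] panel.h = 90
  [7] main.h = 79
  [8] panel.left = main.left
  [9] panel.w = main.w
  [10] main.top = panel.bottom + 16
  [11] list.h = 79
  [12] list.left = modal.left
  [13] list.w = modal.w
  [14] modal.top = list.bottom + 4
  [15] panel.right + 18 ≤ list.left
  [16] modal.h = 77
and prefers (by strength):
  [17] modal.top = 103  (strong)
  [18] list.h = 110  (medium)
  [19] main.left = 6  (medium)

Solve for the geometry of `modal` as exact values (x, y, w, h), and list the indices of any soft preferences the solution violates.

modal = (x=170, y=116, w=156, h=77)
violated soft preferences: 17, 18

1. modal.x = 170  [list.left = modal.left]
2. modal.w = 156  [list.w = modal.w]
3. modal.y = 116  [modal.top = list.bottom + 4]
4. modal.h = 77  [modal.h = 77]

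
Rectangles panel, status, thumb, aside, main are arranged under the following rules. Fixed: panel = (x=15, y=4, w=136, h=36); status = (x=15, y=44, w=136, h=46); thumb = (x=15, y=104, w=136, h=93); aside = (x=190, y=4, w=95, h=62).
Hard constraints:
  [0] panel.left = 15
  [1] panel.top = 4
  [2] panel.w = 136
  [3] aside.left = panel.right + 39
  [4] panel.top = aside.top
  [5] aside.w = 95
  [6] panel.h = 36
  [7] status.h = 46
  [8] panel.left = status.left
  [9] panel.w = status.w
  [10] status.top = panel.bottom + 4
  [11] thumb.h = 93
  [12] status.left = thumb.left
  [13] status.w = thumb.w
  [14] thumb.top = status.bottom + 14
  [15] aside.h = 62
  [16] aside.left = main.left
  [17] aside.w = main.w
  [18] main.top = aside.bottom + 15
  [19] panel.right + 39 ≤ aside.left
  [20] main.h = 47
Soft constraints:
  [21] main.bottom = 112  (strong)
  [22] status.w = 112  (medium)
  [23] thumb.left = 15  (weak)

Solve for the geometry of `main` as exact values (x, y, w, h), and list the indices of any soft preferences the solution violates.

main = (x=190, y=81, w=95, h=47)
violated soft preferences: 21, 22

1. main.x = 190  [aside.left = main.left]
2. main.w = 95  [aside.w = main.w]
3. main.y = 81  [main.top = aside.bottom + 15]
4. main.h = 47  [main.h = 47]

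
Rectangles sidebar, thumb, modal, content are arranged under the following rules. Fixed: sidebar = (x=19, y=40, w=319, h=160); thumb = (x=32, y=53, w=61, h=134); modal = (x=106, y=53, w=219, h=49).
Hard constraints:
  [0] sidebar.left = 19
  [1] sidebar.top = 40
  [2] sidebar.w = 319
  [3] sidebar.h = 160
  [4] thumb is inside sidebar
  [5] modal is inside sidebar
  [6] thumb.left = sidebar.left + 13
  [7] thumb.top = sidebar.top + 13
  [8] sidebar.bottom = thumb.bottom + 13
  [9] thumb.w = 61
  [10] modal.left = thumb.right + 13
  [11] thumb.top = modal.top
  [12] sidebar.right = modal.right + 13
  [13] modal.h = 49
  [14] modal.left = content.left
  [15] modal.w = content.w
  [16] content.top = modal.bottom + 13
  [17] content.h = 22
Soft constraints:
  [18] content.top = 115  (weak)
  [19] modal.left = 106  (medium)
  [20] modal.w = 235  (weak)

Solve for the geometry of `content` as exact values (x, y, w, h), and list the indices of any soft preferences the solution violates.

content = (x=106, y=115, w=219, h=22)
violated soft preferences: 20

1. content.x = 106  [modal.left = content.left]
2. content.w = 219  [modal.w = content.w]
3. content.y = 115  [content.top = modal.bottom + 13]
4. content.h = 22  [content.h = 22]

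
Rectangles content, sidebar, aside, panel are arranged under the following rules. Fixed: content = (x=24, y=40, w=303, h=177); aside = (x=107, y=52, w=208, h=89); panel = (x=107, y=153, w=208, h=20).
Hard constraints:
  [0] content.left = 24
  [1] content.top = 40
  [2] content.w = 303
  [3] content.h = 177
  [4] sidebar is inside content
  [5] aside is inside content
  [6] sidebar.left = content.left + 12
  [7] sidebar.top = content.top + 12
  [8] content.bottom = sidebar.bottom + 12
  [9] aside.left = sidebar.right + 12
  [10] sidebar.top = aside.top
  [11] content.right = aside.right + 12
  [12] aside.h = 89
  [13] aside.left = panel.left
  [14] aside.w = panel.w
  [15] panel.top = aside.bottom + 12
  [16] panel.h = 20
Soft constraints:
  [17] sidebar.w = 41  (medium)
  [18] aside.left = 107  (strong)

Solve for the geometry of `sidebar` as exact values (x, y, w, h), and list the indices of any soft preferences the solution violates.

1. sidebar.x = 36  [sidebar.left = content.left + 12]
2. sidebar.y = 52  [sidebar.top = content.top + 12]
3. sidebar.h = 153  [content.bottom = sidebar.bottom + 12]
4. sidebar.w = 59  [aside.left = sidebar.right + 12]

sidebar = (x=36, y=52, w=59, h=153)
violated soft preferences: 17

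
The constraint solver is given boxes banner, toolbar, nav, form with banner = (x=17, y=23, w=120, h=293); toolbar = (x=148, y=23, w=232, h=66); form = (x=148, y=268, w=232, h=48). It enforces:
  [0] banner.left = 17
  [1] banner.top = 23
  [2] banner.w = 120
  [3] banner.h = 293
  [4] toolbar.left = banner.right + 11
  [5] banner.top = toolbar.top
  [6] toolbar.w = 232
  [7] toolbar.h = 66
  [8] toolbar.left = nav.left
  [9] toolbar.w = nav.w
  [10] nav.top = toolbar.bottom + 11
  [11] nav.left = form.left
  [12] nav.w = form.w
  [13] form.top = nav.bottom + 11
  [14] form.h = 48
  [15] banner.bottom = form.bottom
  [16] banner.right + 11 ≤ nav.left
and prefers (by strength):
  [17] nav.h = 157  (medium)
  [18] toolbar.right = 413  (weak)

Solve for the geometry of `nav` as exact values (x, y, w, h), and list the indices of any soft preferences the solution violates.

1. nav.x = 148  [toolbar.left = nav.left]
2. nav.w = 232  [toolbar.w = nav.w]
3. nav.y = 100  [nav.top = toolbar.bottom + 11]
4. nav.h = 157  [form.top = nav.bottom + 11]

nav = (x=148, y=100, w=232, h=157)
violated soft preferences: 18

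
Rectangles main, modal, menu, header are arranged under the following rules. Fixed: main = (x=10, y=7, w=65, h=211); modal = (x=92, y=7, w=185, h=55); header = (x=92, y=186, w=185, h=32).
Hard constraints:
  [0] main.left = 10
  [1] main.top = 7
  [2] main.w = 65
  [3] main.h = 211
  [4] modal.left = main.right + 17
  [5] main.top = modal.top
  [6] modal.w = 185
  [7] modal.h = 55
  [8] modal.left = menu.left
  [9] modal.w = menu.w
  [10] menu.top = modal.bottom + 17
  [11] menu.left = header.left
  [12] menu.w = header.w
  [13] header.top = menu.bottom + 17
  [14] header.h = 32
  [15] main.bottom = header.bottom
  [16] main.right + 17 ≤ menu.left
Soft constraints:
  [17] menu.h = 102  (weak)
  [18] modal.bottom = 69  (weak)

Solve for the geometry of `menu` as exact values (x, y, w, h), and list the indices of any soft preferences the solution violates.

menu = (x=92, y=79, w=185, h=90)
violated soft preferences: 17, 18

1. menu.x = 92  [modal.left = menu.left]
2. menu.w = 185  [modal.w = menu.w]
3. menu.y = 79  [menu.top = modal.bottom + 17]
4. menu.h = 90  [header.top = menu.bottom + 17]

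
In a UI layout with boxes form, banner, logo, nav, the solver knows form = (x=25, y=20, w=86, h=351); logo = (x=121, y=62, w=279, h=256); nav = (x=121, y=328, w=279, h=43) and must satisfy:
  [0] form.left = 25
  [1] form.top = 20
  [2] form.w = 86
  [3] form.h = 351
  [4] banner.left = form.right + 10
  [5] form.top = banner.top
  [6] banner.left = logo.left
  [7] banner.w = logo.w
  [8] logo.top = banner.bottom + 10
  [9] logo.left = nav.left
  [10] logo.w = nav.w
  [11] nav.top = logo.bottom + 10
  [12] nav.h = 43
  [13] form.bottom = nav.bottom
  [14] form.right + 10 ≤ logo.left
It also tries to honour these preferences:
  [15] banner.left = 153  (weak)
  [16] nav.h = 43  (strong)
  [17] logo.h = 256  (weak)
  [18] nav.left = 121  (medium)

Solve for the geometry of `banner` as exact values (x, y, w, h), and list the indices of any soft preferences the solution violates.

banner = (x=121, y=20, w=279, h=32)
violated soft preferences: 15

1. banner.x = 121  [banner.left = form.right + 10]
2. banner.y = 20  [form.top = banner.top]
3. banner.w = 279  [banner.w = logo.w]
4. banner.h = 32  [logo.top = banner.bottom + 10]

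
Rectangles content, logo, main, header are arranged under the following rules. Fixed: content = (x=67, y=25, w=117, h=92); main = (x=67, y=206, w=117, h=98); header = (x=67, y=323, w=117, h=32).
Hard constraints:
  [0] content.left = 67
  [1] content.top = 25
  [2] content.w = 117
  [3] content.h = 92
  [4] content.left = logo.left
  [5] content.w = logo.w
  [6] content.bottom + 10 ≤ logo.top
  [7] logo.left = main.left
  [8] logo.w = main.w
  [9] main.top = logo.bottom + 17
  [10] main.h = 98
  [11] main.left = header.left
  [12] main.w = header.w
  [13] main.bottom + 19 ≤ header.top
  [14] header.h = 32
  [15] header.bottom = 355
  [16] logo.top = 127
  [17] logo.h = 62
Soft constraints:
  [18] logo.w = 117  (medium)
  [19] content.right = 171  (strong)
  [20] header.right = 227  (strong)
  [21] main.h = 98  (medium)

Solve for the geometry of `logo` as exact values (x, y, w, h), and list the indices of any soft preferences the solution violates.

logo = (x=67, y=127, w=117, h=62)
violated soft preferences: 19, 20

1. logo.x = 67  [content.left = logo.left]
2. logo.w = 117  [content.w = logo.w]
3. logo.y = 127  [logo.top = 127]
4. logo.h = 62  [logo.h = 62]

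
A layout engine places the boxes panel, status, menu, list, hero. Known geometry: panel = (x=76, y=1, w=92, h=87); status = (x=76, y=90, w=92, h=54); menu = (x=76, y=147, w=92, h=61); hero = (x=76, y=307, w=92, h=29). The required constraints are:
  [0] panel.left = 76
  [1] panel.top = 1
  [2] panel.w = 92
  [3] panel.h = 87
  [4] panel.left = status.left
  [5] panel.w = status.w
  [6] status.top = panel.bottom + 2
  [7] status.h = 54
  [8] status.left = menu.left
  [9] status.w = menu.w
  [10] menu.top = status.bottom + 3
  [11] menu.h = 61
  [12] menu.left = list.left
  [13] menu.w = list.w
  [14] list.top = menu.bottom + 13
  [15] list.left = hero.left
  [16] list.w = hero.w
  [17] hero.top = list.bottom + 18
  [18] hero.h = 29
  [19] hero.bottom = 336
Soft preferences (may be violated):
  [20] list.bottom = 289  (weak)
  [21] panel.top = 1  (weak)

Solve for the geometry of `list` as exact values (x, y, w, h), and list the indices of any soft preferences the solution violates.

list = (x=76, y=221, w=92, h=68)
violated soft preferences: none

1. list.x = 76  [menu.left = list.left]
2. list.w = 92  [menu.w = list.w]
3. list.y = 221  [list.top = menu.bottom + 13]
4. list.h = 68  [hero.top = list.bottom + 18]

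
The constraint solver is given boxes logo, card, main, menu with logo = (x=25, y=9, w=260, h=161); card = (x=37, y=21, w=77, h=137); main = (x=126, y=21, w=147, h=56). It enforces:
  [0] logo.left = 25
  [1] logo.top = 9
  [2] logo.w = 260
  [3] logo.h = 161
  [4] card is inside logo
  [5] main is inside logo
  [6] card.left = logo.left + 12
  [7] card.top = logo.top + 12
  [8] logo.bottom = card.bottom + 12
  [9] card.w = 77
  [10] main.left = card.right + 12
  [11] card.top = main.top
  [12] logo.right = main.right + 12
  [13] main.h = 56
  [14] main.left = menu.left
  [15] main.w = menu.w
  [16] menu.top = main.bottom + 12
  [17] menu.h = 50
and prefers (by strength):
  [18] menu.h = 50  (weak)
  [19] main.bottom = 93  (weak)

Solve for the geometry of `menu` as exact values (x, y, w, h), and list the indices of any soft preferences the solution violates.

1. menu.x = 126  [main.left = menu.left]
2. menu.w = 147  [main.w = menu.w]
3. menu.y = 89  [menu.top = main.bottom + 12]
4. menu.h = 50  [menu.h = 50]

menu = (x=126, y=89, w=147, h=50)
violated soft preferences: 19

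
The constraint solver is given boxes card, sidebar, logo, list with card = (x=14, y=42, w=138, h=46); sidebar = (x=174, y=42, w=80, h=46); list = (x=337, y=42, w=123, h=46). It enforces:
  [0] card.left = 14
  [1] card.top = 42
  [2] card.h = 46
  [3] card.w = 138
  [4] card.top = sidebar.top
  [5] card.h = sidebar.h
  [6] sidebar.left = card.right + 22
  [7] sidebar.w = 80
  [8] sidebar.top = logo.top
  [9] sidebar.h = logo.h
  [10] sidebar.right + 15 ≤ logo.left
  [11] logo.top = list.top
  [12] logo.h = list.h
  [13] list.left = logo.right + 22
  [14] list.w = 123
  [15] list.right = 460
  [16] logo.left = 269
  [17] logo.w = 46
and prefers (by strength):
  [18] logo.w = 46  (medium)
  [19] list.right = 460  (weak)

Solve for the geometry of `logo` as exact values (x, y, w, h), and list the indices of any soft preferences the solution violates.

logo = (x=269, y=42, w=46, h=46)
violated soft preferences: none

1. logo.y = 42  [sidebar.top = logo.top]
2. logo.h = 46  [sidebar.h = logo.h]
3. logo.x = 269  [logo.left = 269]
4. logo.w = 46  [logo.w = 46]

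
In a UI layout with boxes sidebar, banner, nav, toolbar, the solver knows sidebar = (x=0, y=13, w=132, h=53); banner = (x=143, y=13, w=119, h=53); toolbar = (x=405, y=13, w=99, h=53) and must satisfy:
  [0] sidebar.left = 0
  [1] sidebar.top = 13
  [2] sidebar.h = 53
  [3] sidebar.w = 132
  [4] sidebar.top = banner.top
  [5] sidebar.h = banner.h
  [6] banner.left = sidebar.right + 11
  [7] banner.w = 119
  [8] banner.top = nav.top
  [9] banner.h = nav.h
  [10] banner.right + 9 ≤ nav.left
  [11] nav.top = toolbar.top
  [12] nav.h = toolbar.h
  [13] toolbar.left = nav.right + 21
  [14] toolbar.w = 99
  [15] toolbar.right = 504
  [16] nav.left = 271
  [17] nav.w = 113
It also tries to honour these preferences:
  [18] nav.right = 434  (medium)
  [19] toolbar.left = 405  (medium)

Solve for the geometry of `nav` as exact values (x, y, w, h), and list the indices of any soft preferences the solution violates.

nav = (x=271, y=13, w=113, h=53)
violated soft preferences: 18

1. nav.y = 13  [banner.top = nav.top]
2. nav.h = 53  [banner.h = nav.h]
3. nav.x = 271  [nav.left = 271]
4. nav.w = 113  [nav.w = 113]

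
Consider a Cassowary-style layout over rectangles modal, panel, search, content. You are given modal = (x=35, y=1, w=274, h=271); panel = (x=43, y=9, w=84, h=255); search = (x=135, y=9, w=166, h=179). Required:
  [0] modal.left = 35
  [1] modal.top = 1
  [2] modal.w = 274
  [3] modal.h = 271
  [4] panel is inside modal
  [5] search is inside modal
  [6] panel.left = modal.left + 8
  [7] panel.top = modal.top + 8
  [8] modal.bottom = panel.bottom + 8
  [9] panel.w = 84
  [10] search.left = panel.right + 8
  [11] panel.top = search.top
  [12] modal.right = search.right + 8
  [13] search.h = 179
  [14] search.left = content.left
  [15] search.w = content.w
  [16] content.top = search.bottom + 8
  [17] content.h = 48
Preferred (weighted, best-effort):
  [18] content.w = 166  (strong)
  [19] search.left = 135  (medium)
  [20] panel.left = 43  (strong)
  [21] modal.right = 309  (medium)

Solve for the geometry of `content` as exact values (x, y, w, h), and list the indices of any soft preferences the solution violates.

content = (x=135, y=196, w=166, h=48)
violated soft preferences: none

1. content.x = 135  [search.left = content.left]
2. content.w = 166  [search.w = content.w]
3. content.y = 196  [content.top = search.bottom + 8]
4. content.h = 48  [content.h = 48]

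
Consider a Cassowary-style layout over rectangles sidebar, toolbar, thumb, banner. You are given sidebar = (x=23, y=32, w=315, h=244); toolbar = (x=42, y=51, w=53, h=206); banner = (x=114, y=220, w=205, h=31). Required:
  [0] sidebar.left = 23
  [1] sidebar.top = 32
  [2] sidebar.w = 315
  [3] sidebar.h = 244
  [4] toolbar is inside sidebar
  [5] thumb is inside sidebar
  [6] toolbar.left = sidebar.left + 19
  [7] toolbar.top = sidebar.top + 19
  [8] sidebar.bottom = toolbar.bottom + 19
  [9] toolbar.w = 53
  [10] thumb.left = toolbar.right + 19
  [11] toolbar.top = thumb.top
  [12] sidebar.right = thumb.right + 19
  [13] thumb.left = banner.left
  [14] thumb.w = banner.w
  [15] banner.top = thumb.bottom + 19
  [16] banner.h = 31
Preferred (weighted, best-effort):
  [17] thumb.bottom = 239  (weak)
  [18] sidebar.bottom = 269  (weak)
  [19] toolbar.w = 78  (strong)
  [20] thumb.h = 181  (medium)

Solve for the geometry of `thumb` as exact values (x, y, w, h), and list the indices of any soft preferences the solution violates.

1. thumb.x = 114  [thumb.left = toolbar.right + 19]
2. thumb.y = 51  [toolbar.top = thumb.top]
3. thumb.w = 205  [sidebar.right = thumb.right + 19]
4. thumb.h = 150  [banner.top = thumb.bottom + 19]

thumb = (x=114, y=51, w=205, h=150)
violated soft preferences: 17, 18, 19, 20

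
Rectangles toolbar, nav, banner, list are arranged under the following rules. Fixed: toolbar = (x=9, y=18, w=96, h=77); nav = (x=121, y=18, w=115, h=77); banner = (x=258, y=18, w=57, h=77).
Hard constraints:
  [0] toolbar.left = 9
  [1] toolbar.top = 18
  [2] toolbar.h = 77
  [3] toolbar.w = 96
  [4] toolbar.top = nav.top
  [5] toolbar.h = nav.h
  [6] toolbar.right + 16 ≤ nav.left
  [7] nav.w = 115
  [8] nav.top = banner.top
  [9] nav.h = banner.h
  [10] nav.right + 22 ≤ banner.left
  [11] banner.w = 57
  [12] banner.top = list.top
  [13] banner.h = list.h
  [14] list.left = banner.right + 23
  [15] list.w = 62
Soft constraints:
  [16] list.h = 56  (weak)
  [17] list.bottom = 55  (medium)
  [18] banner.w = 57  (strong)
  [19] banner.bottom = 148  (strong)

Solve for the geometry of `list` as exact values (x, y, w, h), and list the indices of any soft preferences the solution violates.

1. list.y = 18  [banner.top = list.top]
2. list.h = 77  [banner.h = list.h]
3. list.x = 338  [list.left = banner.right + 23]
4. list.w = 62  [list.w = 62]

list = (x=338, y=18, w=62, h=77)
violated soft preferences: 16, 17, 19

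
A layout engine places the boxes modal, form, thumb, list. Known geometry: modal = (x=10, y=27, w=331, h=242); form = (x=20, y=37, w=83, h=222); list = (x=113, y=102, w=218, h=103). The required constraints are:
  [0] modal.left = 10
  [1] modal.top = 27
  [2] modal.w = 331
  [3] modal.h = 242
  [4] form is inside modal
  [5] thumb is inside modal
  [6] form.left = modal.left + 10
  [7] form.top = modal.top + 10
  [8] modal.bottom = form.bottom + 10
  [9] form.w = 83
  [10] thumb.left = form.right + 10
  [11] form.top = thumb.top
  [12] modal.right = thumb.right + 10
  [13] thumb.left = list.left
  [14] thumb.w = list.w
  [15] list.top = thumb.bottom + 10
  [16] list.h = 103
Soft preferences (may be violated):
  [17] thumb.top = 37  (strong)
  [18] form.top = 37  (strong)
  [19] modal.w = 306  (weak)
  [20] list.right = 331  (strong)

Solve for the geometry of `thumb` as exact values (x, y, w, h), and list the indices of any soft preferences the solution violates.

1. thumb.x = 113  [thumb.left = form.right + 10]
2. thumb.y = 37  [form.top = thumb.top]
3. thumb.w = 218  [modal.right = thumb.right + 10]
4. thumb.h = 55  [list.top = thumb.bottom + 10]

thumb = (x=113, y=37, w=218, h=55)
violated soft preferences: 19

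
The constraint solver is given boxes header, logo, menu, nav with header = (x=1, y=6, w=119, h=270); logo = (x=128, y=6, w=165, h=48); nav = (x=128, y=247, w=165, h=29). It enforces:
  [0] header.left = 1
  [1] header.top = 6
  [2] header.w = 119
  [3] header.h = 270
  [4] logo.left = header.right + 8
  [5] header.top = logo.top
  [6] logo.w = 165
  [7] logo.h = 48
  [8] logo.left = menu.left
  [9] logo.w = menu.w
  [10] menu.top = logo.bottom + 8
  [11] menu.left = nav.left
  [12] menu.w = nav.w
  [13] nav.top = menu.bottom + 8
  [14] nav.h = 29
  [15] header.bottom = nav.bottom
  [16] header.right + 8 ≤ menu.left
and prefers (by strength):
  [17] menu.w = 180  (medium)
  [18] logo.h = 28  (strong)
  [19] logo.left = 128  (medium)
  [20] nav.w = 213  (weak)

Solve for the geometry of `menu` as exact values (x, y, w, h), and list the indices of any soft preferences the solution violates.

menu = (x=128, y=62, w=165, h=177)
violated soft preferences: 17, 18, 20

1. menu.x = 128  [logo.left = menu.left]
2. menu.w = 165  [logo.w = menu.w]
3. menu.y = 62  [menu.top = logo.bottom + 8]
4. menu.h = 177  [nav.top = menu.bottom + 8]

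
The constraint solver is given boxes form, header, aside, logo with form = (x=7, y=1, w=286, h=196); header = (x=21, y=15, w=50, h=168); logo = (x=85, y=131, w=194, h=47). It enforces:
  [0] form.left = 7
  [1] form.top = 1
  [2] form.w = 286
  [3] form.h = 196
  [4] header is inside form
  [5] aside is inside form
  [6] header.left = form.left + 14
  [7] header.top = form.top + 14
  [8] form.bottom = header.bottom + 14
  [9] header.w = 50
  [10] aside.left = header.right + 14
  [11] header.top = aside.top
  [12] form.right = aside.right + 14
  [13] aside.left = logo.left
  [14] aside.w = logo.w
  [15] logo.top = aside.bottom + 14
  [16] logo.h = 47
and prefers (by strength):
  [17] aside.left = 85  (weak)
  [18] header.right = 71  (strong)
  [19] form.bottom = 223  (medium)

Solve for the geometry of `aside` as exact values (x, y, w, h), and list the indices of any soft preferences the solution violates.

aside = (x=85, y=15, w=194, h=102)
violated soft preferences: 19

1. aside.x = 85  [aside.left = header.right + 14]
2. aside.y = 15  [header.top = aside.top]
3. aside.w = 194  [form.right = aside.right + 14]
4. aside.h = 102  [logo.top = aside.bottom + 14]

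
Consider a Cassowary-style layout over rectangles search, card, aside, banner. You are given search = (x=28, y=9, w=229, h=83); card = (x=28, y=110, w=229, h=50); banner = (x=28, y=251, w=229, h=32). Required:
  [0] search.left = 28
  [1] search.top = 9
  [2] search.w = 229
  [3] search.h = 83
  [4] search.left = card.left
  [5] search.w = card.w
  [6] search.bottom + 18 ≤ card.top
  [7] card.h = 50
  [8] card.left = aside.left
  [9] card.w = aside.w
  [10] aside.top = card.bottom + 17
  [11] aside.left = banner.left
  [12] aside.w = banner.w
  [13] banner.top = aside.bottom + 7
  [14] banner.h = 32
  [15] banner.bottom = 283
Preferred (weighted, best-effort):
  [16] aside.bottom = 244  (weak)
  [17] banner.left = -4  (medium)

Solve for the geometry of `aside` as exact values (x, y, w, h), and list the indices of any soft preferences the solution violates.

1. aside.x = 28  [card.left = aside.left]
2. aside.w = 229  [card.w = aside.w]
3. aside.y = 177  [aside.top = card.bottom + 17]
4. aside.h = 67  [banner.top = aside.bottom + 7]

aside = (x=28, y=177, w=229, h=67)
violated soft preferences: 17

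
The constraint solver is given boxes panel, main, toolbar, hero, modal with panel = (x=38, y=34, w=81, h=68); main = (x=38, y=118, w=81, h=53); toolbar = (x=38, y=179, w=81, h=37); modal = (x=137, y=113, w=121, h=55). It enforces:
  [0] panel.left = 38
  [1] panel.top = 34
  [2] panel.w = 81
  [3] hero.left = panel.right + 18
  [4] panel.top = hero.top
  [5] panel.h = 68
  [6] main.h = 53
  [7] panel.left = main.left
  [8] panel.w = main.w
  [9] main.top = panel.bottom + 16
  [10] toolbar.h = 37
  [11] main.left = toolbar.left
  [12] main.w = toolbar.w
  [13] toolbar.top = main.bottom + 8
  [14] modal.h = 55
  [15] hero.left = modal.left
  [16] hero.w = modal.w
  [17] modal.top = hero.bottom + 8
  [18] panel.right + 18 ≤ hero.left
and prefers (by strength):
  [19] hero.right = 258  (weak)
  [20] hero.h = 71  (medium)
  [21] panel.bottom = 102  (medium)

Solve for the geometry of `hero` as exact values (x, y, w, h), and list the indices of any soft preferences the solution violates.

1. hero.x = 137  [hero.left = panel.right + 18]
2. hero.y = 34  [panel.top = hero.top]
3. hero.w = 121  [hero.w = modal.w]
4. hero.h = 71  [modal.top = hero.bottom + 8]

hero = (x=137, y=34, w=121, h=71)
violated soft preferences: none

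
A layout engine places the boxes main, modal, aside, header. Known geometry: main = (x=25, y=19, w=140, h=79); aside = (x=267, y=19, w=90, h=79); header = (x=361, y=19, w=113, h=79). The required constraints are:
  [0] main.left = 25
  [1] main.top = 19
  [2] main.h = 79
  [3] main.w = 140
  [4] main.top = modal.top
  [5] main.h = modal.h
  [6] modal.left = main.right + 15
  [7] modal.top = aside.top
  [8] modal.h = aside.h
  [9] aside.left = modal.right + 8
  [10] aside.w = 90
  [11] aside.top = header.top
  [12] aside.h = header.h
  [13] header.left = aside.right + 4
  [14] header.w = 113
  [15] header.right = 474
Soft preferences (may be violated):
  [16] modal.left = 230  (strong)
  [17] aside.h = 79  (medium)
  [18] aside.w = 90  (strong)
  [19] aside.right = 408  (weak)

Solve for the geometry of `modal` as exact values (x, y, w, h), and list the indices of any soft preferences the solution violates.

1. modal.y = 19  [main.top = modal.top]
2. modal.h = 79  [main.h = modal.h]
3. modal.x = 180  [modal.left = main.right + 15]
4. modal.w = 79  [aside.left = modal.right + 8]

modal = (x=180, y=19, w=79, h=79)
violated soft preferences: 16, 19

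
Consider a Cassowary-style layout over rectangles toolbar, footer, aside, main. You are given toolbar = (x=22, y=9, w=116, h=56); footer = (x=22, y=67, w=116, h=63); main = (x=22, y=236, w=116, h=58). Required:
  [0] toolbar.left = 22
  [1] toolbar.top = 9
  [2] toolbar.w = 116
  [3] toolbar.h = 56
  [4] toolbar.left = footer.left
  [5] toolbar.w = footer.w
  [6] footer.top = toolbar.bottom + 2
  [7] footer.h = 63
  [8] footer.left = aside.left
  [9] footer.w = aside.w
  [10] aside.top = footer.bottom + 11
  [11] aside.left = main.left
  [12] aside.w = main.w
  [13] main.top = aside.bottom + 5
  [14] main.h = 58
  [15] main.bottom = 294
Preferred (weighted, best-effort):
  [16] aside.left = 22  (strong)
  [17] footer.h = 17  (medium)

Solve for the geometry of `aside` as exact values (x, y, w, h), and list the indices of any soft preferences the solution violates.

aside = (x=22, y=141, w=116, h=90)
violated soft preferences: 17

1. aside.x = 22  [footer.left = aside.left]
2. aside.w = 116  [footer.w = aside.w]
3. aside.y = 141  [aside.top = footer.bottom + 11]
4. aside.h = 90  [main.top = aside.bottom + 5]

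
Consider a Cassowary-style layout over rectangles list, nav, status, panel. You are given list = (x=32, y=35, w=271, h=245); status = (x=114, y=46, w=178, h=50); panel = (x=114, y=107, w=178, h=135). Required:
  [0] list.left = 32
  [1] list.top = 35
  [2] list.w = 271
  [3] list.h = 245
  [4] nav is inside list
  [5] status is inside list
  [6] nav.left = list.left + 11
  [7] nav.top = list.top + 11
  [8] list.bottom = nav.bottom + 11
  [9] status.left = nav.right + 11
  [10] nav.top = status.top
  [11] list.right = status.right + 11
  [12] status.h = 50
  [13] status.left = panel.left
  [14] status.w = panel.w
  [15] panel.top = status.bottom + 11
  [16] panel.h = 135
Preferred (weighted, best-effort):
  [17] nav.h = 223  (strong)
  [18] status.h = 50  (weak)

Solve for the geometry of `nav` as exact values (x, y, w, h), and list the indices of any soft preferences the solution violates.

1. nav.x = 43  [nav.left = list.left + 11]
2. nav.y = 46  [nav.top = list.top + 11]
3. nav.h = 223  [list.bottom = nav.bottom + 11]
4. nav.w = 60  [status.left = nav.right + 11]

nav = (x=43, y=46, w=60, h=223)
violated soft preferences: none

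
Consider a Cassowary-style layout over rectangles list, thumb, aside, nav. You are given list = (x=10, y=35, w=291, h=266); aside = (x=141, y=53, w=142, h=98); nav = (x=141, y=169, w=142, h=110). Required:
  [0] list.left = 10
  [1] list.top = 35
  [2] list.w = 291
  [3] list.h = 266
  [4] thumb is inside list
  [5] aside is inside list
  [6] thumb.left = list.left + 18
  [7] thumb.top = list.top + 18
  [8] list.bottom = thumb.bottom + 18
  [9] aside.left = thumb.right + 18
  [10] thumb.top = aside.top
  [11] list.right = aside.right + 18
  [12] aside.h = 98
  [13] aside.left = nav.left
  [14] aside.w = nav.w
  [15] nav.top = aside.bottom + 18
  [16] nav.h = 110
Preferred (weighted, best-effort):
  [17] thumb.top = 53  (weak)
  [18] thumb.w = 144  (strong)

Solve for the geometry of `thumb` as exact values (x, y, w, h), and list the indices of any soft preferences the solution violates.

thumb = (x=28, y=53, w=95, h=230)
violated soft preferences: 18

1. thumb.x = 28  [thumb.left = list.left + 18]
2. thumb.y = 53  [thumb.top = list.top + 18]
3. thumb.h = 230  [list.bottom = thumb.bottom + 18]
4. thumb.w = 95  [aside.left = thumb.right + 18]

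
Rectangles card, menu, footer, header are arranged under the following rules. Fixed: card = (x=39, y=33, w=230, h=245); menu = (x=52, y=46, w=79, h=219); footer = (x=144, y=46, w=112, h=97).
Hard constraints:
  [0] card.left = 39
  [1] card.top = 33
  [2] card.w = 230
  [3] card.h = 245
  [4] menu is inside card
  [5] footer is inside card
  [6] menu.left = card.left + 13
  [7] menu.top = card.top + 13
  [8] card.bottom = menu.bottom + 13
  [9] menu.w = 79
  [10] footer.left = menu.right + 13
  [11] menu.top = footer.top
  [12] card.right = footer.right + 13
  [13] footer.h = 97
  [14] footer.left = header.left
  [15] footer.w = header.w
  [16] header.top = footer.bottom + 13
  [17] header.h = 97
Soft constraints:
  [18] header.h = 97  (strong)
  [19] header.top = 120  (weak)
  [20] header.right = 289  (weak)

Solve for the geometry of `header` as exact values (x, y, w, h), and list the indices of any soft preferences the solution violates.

header = (x=144, y=156, w=112, h=97)
violated soft preferences: 19, 20

1. header.x = 144  [footer.left = header.left]
2. header.w = 112  [footer.w = header.w]
3. header.y = 156  [header.top = footer.bottom + 13]
4. header.h = 97  [header.h = 97]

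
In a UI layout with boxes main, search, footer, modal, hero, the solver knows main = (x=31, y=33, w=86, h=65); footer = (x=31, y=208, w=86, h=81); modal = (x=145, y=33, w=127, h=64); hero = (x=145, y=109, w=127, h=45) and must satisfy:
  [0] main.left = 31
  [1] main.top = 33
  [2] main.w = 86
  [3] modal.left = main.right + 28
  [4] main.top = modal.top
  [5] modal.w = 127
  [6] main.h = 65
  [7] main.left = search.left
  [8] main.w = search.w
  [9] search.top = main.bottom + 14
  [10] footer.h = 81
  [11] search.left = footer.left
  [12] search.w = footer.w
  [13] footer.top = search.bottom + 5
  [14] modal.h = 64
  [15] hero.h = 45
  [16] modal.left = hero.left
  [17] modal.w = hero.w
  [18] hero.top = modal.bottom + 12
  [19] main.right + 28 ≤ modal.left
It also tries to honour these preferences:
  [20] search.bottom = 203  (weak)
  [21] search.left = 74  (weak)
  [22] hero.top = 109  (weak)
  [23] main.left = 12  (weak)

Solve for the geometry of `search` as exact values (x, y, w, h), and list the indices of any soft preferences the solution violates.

1. search.x = 31  [main.left = search.left]
2. search.w = 86  [main.w = search.w]
3. search.y = 112  [search.top = main.bottom + 14]
4. search.h = 91  [footer.top = search.bottom + 5]

search = (x=31, y=112, w=86, h=91)
violated soft preferences: 21, 23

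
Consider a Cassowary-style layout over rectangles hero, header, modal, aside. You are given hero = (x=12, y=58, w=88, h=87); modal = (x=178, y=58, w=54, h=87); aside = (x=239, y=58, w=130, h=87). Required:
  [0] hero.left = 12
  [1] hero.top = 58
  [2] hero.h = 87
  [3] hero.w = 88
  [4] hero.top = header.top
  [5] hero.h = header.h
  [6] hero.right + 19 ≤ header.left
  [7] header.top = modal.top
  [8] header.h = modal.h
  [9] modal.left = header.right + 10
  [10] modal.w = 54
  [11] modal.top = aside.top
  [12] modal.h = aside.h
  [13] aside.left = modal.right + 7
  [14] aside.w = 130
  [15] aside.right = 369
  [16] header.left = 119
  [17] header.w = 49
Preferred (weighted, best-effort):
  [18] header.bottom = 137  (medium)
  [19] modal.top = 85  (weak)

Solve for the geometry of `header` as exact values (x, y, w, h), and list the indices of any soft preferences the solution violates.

1. header.y = 58  [hero.top = header.top]
2. header.h = 87  [hero.h = header.h]
3. header.x = 119  [header.left = 119]
4. header.w = 49  [header.w = 49]

header = (x=119, y=58, w=49, h=87)
violated soft preferences: 18, 19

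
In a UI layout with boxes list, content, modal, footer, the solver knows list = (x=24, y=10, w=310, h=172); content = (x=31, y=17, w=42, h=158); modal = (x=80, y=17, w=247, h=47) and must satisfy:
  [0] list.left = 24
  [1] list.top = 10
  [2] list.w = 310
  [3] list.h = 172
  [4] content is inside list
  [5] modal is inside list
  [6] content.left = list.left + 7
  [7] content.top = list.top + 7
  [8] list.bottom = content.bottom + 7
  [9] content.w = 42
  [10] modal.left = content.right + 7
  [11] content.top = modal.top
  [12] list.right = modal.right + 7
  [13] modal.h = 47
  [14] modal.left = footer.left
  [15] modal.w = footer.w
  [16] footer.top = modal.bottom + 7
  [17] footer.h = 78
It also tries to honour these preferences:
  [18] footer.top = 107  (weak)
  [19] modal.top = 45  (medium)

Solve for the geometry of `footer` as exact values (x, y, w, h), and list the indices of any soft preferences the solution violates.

1. footer.x = 80  [modal.left = footer.left]
2. footer.w = 247  [modal.w = footer.w]
3. footer.y = 71  [footer.top = modal.bottom + 7]
4. footer.h = 78  [footer.h = 78]

footer = (x=80, y=71, w=247, h=78)
violated soft preferences: 18, 19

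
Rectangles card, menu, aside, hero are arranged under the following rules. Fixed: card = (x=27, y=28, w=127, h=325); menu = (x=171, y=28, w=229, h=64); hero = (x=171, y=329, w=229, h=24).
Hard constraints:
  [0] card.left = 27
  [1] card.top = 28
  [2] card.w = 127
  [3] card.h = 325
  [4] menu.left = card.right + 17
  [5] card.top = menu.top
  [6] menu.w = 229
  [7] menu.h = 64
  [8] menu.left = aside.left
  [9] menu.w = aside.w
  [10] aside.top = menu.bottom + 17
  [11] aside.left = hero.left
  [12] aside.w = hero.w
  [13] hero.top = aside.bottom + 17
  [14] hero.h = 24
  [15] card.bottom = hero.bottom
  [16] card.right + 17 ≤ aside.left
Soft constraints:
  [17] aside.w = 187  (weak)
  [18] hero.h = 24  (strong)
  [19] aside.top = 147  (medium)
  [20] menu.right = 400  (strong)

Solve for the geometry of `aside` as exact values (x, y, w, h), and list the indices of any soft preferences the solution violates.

1. aside.x = 171  [menu.left = aside.left]
2. aside.w = 229  [menu.w = aside.w]
3. aside.y = 109  [aside.top = menu.bottom + 17]
4. aside.h = 203  [hero.top = aside.bottom + 17]

aside = (x=171, y=109, w=229, h=203)
violated soft preferences: 17, 19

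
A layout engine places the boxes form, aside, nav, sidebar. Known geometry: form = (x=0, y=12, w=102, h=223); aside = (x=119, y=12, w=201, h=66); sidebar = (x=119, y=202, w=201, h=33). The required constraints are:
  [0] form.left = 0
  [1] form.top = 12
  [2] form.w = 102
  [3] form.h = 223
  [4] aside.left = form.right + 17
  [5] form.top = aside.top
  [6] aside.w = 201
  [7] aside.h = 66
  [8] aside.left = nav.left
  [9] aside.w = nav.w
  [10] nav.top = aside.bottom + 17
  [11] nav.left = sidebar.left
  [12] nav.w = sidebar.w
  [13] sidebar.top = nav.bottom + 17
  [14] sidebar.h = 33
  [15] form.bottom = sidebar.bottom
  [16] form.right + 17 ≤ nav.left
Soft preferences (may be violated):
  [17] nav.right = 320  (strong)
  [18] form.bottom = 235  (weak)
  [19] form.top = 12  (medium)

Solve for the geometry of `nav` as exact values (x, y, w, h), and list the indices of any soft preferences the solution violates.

1. nav.x = 119  [aside.left = nav.left]
2. nav.w = 201  [aside.w = nav.w]
3. nav.y = 95  [nav.top = aside.bottom + 17]
4. nav.h = 90  [sidebar.top = nav.bottom + 17]

nav = (x=119, y=95, w=201, h=90)
violated soft preferences: none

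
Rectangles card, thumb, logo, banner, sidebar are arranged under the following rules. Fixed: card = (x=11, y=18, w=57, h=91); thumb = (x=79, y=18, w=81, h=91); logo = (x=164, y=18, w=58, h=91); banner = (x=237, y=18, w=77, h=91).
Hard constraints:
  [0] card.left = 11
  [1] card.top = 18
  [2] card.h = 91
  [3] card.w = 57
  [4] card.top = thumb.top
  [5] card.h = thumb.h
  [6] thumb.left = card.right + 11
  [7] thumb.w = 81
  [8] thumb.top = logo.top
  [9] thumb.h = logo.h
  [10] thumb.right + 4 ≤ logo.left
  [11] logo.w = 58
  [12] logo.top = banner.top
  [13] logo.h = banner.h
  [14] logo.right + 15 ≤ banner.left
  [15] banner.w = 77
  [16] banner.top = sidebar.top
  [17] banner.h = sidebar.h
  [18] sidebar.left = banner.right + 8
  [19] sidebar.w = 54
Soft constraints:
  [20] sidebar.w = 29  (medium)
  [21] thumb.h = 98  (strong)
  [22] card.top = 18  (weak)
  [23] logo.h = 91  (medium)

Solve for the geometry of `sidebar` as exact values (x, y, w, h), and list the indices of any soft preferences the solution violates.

sidebar = (x=322, y=18, w=54, h=91)
violated soft preferences: 20, 21

1. sidebar.y = 18  [banner.top = sidebar.top]
2. sidebar.h = 91  [banner.h = sidebar.h]
3. sidebar.x = 322  [sidebar.left = banner.right + 8]
4. sidebar.w = 54  [sidebar.w = 54]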